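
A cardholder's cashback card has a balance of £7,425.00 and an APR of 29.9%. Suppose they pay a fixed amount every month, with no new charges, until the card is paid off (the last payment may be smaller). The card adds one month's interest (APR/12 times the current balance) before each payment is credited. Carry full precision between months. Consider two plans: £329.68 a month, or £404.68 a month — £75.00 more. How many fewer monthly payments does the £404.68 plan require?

9 fewer payments

Monthly rate r = 29.9%/12 = 2.49167% = 0.0249167.
At £329.68/mo: n = ⌈−ln(1 − rB₀/P)/ln(1+r)⌉ = 34 payments (last £154.63); total interest = total paid − £7,425.00 = £3,609.07.
At £404.68/mo: 25 payments (last £334.21); total interest £2,621.53.
Payments saved = 34 − 25 = 9.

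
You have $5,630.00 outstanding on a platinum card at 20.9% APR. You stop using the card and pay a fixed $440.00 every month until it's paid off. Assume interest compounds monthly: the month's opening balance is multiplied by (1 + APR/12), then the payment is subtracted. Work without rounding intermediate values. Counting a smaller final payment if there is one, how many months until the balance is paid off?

Monthly rate r = 20.9%/12 = 1.74167% = 0.0174167.
Recurrence: B ← B·(1+r) − $440.00.
Month 1: interest $98.06; balance after payment $5,288.06.
Month 2: interest $92.10; balance after payment $4,940.16.
Closed form: n = −ln(1 − rB₀/P)/ln(1+r) = −ln(0.77715)/ln(1.01742) ≈ 14.602, so the balance reaches zero during payment 15.

15 months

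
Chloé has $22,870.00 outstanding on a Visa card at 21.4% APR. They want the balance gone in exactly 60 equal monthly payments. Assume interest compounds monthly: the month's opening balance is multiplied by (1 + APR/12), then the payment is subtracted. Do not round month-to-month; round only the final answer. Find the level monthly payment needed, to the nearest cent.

Monthly rate r = 21.4%/12 = 1.78333% = 0.0178333.
Level-payment amortization: P = B₀·r / (1 − (1+r)^(−n)) = 22870.00·0.0178333 / (1 − 1.01783^(−60)).
Denominator 1 − (1+r)^(−60) = 0.653741994.
P = 407.848 / 0.653741994 ≈ 623.87.

$623.87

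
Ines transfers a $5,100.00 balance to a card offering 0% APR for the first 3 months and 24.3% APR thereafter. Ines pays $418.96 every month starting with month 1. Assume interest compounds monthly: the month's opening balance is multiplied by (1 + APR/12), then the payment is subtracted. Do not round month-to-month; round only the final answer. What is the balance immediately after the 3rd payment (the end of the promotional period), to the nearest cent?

Promo months 1–3 at r₀ = 0%/12 = 0; months 4+ at r₁ = 24.3%/12 = 0.02025.
After month 3 (no interest yet): B = $5,100.00 − 3·$418.96 = $3,843.12.

$3,843.12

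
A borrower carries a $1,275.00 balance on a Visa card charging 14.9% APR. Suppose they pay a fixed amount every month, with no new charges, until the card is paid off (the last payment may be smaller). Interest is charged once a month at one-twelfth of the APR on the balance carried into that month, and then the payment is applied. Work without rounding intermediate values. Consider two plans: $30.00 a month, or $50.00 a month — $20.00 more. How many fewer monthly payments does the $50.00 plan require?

Monthly rate r = 14.9%/12 = 1.24167% = 0.0124167.
At $30.00/mo: n = ⌈−ln(1 − rB₀/P)/ln(1+r)⌉ = 61 payments (last $23.72); total interest = total paid − $1,275.00 = $548.72.
At $50.00/mo: 31 payments (last $42.60); total interest $267.60.
Payments saved = 61 − 31 = 30.

30 fewer payments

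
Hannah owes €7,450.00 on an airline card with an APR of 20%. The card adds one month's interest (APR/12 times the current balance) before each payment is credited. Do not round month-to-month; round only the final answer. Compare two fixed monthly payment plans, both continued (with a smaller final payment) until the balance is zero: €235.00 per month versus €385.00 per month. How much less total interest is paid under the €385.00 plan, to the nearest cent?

€1,615.73

Monthly rate r = 20%/12 = 1.66667% = 0.0166667.
At €235.00/mo: n = ⌈−ln(1 − rB₀/P)/ln(1+r)⌉ = 46 payments (last €110.52); total interest = total paid − €7,450.00 = €3,235.52.
At €385.00/mo: 24 payments (last €214.79); total interest €1,619.79.
Interest saved = €3,235.52 − €1,619.79 = €1,615.73.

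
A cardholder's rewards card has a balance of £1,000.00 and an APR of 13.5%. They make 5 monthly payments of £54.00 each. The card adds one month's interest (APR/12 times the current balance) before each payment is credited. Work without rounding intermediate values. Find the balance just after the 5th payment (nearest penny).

£781.39

Monthly rate r = 13.5%/12 = 1.125% = 0.01125.
Each month: B ← B·(1+r) − £54.00.
Month 1: interest £11.25; balance after payment £957.25.
Month 2: interest £10.77; balance after payment £914.02.
Month 3: interest £10.28; balance after payment £870.30.
Month 4: interest £9.79; balance after payment £826.09.
Month 5: interest £9.29; balance after payment £781.39.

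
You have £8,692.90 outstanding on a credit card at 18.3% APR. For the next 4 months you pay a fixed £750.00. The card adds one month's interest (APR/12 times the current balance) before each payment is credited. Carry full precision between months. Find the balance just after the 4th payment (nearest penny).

£6,166.10

Monthly rate r = 18.3%/12 = 1.525% = 0.01525.
Each month: B ← B·(1+r) − £750.00.
Month 1: interest £132.57; balance after payment £8,075.47.
Month 2: interest £123.15; balance after payment £7,448.62.
Month 3: interest £113.59; balance after payment £6,812.21.
Month 4: interest £103.89; balance after payment £6,166.10.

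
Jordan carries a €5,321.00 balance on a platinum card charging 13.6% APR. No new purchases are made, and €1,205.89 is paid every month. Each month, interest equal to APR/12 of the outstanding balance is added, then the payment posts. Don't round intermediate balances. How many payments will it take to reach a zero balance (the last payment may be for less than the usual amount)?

5 months

Monthly rate r = 13.6%/12 = 1.13333% = 0.0113333.
Recurrence: B ← B·(1+r) − €1,205.89.
Month 1: interest €60.30; balance after payment €4,175.41.
Month 2: interest €47.32; balance after payment €3,016.85.
Month 3: interest €34.19; balance after payment €1,845.15.
Month 4: interest €20.91; balance after payment €660.17.
Month 5: interest €7.48; balance after payment €0.00.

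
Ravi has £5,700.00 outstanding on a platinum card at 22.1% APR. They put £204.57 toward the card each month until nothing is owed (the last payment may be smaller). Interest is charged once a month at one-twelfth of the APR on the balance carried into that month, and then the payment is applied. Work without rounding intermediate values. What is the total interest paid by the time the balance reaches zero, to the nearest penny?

Monthly rate r = 22.1%/12 = 1.84167% = 0.0184167.
Payoff takes n = ⌈−ln(1 − rB₀/P)/ln(1+r)⌉ = ⌈39.443⌉ = 40 payments; the last is £91.06.
Total paid = 39·£204.57 + £91.06 = £8,069.29.
Total interest = total paid − principal = £8,069.29 − £5,700.00 = £2,369.29.

£2,369.29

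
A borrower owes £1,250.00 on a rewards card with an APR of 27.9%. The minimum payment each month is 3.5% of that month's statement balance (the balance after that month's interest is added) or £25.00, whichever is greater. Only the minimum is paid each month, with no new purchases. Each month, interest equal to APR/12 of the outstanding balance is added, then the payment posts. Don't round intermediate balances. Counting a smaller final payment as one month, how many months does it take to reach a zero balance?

92 months

Monthly rate r = 27.9%/12 = 2.325% = 0.02325.
While 3.5% of the post-interest balance exceeds £25.00, each month B ← (B·(1+r))·(1 − 0.035), i.e. B shrinks by the factor (1+r)·0.965 = 0.98744.
This holds for months 1–47. Entering month 48 the balance is £689.98; 3.5% of the post-interest balance is now below £25.00, so the flat £25.00 minimum applies from here.
From month 48 a fixed £25.00 at rate r clears £689.98 in 45 more payments. Total: 47 + 45 = 92 months.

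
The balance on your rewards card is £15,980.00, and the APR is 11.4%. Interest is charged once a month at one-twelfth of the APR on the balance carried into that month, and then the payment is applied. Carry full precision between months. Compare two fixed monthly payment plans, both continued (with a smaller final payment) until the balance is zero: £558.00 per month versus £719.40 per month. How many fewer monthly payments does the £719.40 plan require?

Monthly rate r = 11.4%/12 = 0.95% = 0.0095.
At £558.00/mo: n = ⌈−ln(1 − rB₀/P)/ln(1+r)⌉ = 34 payments (last £326.27); total interest = total paid − £15,980.00 = £2,760.27.
At £719.40/mo: 26 payments (last £48.85); total interest £2,053.85.
Payments saved = 34 − 26 = 8.

8 fewer payments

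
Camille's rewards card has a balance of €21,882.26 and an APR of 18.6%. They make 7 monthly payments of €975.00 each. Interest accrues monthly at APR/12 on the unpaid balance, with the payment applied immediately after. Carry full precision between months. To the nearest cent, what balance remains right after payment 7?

Monthly rate r = 18.6%/12 = 1.55% = 0.0155.
Each month: B ← B·(1+r) − €975.00.
Month 1: interest €339.18; balance after payment €21,246.44.
Month 2: interest €329.32; balance after payment €20,600.75.
Month 3: interest €319.31; balance after payment €19,945.07.
Month 4: interest €309.15; balance after payment €19,279.22.
Month 5: interest €298.83; balance after payment €18,603.04.
Month 6: interest €288.35; balance after payment €17,916.39.
Month 7: interest €277.70; balance after payment €17,219.09.

€17,219.09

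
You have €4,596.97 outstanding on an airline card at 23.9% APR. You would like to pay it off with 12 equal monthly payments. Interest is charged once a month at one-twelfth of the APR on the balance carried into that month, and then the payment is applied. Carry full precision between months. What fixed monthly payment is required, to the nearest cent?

Monthly rate r = 23.9%/12 = 1.99167% = 0.0199167.
Level-payment amortization: P = B₀·r / (1 − (1+r)^(−n)) = 4596.97·0.0199167 / (1 − 1.01992^(−12)).
Denominator 1 − (1+r)^(−12) = 0.210733381.
P = 91.5563 / 0.210733381 ≈ 434.47.

€434.47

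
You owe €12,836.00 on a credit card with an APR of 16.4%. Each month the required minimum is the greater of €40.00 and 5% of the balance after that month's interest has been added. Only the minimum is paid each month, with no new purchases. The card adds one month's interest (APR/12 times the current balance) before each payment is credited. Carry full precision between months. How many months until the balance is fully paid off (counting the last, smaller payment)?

98 months

Monthly rate r = 16.4%/12 = 1.36667% = 0.0136667.
While 5% of the post-interest balance exceeds €40.00, each month B ← (B·(1+r))·(1 − 0.05), i.e. B shrinks by the factor (1+r)·0.95 = 0.96298.
This holds for months 1–74. Entering month 75 the balance is €787.44; 5% of the post-interest balance is now below €40.00, so the flat €40.00 minimum applies from here.
From month 75 a fixed €40.00 at rate r clears €787.44 in 24 more payments. Total: 74 + 24 = 98 months.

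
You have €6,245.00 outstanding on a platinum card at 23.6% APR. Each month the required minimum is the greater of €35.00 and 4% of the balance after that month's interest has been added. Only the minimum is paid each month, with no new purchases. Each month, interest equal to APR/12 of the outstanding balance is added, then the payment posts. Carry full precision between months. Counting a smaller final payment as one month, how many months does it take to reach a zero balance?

127 months

Monthly rate r = 23.6%/12 = 1.96667% = 0.0196667.
While 4% of the post-interest balance exceeds €35.00, each month B ← (B·(1+r))·(1 − 0.04), i.e. B shrinks by the factor (1+r)·0.96 = 0.97888.
This holds for months 1–93. Entering month 94 the balance is €857.77; 4% of the post-interest balance is now below €35.00, so the flat €35.00 minimum applies from here.
From month 94 a fixed €35.00 at rate r clears €857.77 in 34 more payments. Total: 93 + 34 = 127 months.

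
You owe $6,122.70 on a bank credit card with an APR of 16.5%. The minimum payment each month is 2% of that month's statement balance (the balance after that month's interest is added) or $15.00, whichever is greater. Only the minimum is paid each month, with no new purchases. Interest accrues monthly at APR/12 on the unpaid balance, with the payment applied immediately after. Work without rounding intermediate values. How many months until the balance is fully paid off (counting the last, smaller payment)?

Monthly rate r = 16.5%/12 = 1.375% = 0.01375.
While 2% of the post-interest balance exceeds $15.00, each month B ← (B·(1+r))·(1 − 0.02), i.e. B shrinks by the factor (1+r)·0.98 = 0.99347.
This holds for months 1–323. Entering month 324 the balance is $738.98; 2% of the post-interest balance is now below $15.00, so the flat $15.00 minimum applies from here.
From month 324 a fixed $15.00 at rate r clears $738.98 in 83 more payments. Total: 323 + 83 = 406 months.

406 months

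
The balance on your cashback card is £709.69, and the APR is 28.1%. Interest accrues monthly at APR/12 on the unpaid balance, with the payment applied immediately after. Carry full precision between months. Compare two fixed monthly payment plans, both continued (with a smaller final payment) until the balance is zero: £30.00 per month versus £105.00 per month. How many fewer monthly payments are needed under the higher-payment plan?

Monthly rate r = 28.1%/12 = 2.34167% = 0.0234167.
At £30.00/mo: n = ⌈−ln(1 − rB₀/P)/ln(1+r)⌉ = 35 payments (last £26.40); total interest = total paid − £709.69 = £336.71.
At £105.00/mo: 8 payments (last £46.89); total interest £72.20.
Payments saved = 35 − 8 = 27.

27 fewer payments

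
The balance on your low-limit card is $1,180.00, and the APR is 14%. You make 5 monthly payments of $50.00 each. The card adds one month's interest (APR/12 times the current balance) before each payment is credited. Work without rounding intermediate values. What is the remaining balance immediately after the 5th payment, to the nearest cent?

Monthly rate r = 14%/12 = 1.16667% = 0.0116667.
Each month: B ← B·(1+r) − $50.00.
Month 1: interest $13.77; balance after payment $1,143.77.
Month 2: interest $13.34; balance after payment $1,107.11.
Month 3: interest $12.92; balance after payment $1,070.03.
Month 4: interest $12.48; balance after payment $1,032.51.
Month 5: interest $12.05; balance after payment $994.56.

$994.56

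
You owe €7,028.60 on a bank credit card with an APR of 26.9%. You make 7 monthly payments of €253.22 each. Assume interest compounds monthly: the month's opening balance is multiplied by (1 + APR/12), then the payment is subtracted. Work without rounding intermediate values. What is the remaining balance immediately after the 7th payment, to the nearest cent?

€6,312.21

Monthly rate r = 26.9%/12 = 2.24167% = 0.0224167.
Each month: B ← B·(1+r) − €253.22.
Month 1: interest €157.56; balance after payment €6,932.94.
Month 2: interest €155.41; balance after payment €6,835.13.
Month 3: interest €153.22; balance after payment €6,735.13.
Month 4: interest €150.98; balance after payment €6,632.89.
Month 5: interest €148.69; balance after payment €6,528.36.
Month 6: interest €146.34; balance after payment €6,421.48.
Month 7: interest €143.95; balance after payment €6,312.21.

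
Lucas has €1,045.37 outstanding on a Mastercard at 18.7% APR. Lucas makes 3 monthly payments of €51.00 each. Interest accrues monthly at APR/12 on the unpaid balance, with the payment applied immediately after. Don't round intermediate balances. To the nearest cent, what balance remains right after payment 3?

Monthly rate r = 18.7%/12 = 1.55833% = 0.0155833.
Each month: B ← B·(1+r) − €51.00.
Month 1: interest €16.29; balance after payment €1,010.66.
Month 2: interest €15.75; balance after payment €975.41.
Month 3: interest €15.20; balance after payment €939.61.

€939.61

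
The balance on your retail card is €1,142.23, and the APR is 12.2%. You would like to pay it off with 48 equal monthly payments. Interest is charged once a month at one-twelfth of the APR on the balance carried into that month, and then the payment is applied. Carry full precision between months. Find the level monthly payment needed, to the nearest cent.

€30.19

Monthly rate r = 12.2%/12 = 1.01667% = 0.0101667.
Level-payment amortization: P = B₀·r / (1 − (1+r)^(−n)) = 1142.23·0.0101667 / (1 − 1.01017^(−48)).
Denominator 1 − (1+r)^(−48) = 0.384632741.
P = 11.6127 / 0.384632741 ≈ 30.19.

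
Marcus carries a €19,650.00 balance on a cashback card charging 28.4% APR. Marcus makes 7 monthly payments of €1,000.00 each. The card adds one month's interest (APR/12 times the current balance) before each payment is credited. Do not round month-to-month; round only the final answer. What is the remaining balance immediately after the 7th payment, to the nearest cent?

€15,628.74

Monthly rate r = 28.4%/12 = 2.36667% = 0.0236667.
Each month: B ← B·(1+r) − €1,000.00.
Month 1: interest €465.05; balance after payment €19,115.05.
Month 2: interest €452.39; balance after payment €18,567.44.
Month 3: interest €439.43; balance after payment €18,006.87.
Month 4: interest €426.16; balance after payment €17,433.03.
Month 5: interest €412.58; balance after payment €16,845.61.
Month 6: interest €398.68; balance after payment €16,244.29.
Month 7: interest €384.45; balance after payment €15,628.74.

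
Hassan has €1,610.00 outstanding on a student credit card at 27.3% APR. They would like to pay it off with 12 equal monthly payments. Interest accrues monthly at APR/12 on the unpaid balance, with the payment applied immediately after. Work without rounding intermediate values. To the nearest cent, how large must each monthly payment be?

€154.82

Monthly rate r = 27.3%/12 = 2.275% = 0.02275.
Level-payment amortization: P = B₀·r / (1 − (1+r)^(−n)) = 1610.00·0.02275 / (1 − 1.02275^(−12)).
Denominator 1 − (1+r)^(−12) = 0.236575415.
P = 36.6275 / 0.236575415 ≈ 154.82.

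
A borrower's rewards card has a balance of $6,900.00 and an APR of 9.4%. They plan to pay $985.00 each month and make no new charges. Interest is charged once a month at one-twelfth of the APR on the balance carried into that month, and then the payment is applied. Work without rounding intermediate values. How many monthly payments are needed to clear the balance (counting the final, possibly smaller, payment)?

8 months

Monthly rate r = 9.4%/12 = 0.783333% = 0.00783333.
Recurrence: B ← B·(1+r) − $985.00.
Month 1: interest $54.05; balance after payment $5,969.05.
Month 2: interest $46.76; balance after payment $5,030.81.
Closed form: n = −ln(1 − rB₀/P)/ln(1+r) = −ln(0.94513)/ln(1.00783) ≈ 7.233, so the balance reaches zero during payment 8.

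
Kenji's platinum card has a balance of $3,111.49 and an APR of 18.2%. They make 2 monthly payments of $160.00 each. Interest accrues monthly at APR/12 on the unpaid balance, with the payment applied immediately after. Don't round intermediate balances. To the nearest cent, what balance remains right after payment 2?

$2,884.16

Monthly rate r = 18.2%/12 = 1.51667% = 0.0151667.
Each month: B ← B·(1+r) − $160.00.
Month 1: interest $47.19; balance after payment $2,998.68.
Month 2: interest $45.48; balance after payment $2,884.16.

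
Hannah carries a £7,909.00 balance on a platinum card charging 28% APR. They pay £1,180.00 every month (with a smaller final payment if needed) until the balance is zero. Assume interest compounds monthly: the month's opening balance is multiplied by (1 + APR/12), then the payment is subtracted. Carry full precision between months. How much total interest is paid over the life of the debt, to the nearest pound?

£795

Monthly rate r = 28%/12 = 2.33333% = 0.0233333.
Payoff takes n = ⌈−ln(1 − rB₀/P)/ln(1+r)⌉ = ⌈7.373⌉ = 8 payments; the last is £443.73.
Total paid = 7·£1,180.00 + £443.73 = £8,703.73.
Total interest = total paid − principal = £8,703.73 − £7,909.00 = £794.73.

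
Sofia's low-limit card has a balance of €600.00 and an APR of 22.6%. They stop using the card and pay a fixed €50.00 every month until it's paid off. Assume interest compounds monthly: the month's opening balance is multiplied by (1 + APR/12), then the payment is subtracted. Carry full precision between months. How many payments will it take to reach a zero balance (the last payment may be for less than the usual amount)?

Monthly rate r = 22.6%/12 = 1.88333% = 0.0188333.
Recurrence: B ← B·(1+r) − €50.00.
Month 1: interest €11.30; balance after payment €561.30.
Month 2: interest €10.57; balance after payment €521.87.
Closed form: n = −ln(1 − rB₀/P)/ln(1+r) = −ln(0.774)/ln(1.01883) ≈ 13.730, so the balance reaches zero during payment 14.

14 payments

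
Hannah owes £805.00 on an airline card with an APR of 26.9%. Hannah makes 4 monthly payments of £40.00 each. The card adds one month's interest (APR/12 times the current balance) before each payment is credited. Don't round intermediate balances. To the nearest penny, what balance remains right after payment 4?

£714.18

Monthly rate r = 26.9%/12 = 2.24167% = 0.0224167.
Each month: B ← B·(1+r) − £40.00.
Month 1: interest £18.05; balance after payment £783.05.
Month 2: interest £17.55; balance after payment £760.60.
Month 3: interest £17.05; balance after payment £737.65.
Month 4: interest £16.54; balance after payment £714.18.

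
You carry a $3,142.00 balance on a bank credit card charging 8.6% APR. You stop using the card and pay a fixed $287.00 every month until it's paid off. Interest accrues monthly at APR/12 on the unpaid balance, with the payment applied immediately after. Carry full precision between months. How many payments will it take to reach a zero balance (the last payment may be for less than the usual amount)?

Monthly rate r = 8.6%/12 = 0.716667% = 0.00716667.
Recurrence: B ← B·(1+r) − $287.00.
Month 1: interest $22.52; balance after payment $2,877.52.
Month 2: interest $20.62; balance after payment $2,611.14.
Closed form: n = −ln(1 − rB₀/P)/ln(1+r) = −ln(0.92154)/ln(1.00717) ≈ 11.442, so the balance reaches zero during payment 12.

12 payments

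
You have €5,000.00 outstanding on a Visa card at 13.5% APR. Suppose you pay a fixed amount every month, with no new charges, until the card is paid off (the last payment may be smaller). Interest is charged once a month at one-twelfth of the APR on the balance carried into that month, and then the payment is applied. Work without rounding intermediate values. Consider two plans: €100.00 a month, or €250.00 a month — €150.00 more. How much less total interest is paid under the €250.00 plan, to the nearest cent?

Monthly rate r = 13.5%/12 = 1.125% = 0.01125.
At €100.00/mo: n = ⌈−ln(1 − rB₀/P)/ln(1+r)⌉ = 74 payments (last €89.56); total interest = total paid − €5,000.00 = €2,389.56.
At €250.00/mo: 23 payments (last €196.31); total interest €696.31.
Interest saved = €2,389.56 − €696.31 = €1,693.25.

€1,693.25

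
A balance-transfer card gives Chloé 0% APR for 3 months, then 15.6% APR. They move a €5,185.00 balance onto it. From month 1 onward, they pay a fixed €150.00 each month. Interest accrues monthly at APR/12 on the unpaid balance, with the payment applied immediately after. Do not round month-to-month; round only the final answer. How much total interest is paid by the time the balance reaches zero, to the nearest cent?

€1,399.87

Promo months 1–3 at r₀ = 0%/12 = 0; months 4+ at r₁ = 15.6%/12 = 0.013.
After month 3 (no interest yet): B = €5,185.00 − 3·€150.00 = €4,735.00.
Then at r₁ with €150.00/mo: n₂ = −ln(1 − r₁·B/P)/ln(1+r₁) ≈ 40.90 → 41 more payments.
Total paid = 43·€150.00 + €134.87 = €6,584.87; interest = €6,584.87 − €5,185.00 = €1,399.87.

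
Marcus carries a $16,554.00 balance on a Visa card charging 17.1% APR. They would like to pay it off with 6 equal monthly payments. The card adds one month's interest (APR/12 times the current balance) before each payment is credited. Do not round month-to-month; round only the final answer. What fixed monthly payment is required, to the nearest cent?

$2,898.23

Monthly rate r = 17.1%/12 = 1.425% = 0.01425.
Level-payment amortization: P = B₀·r / (1 − (1+r)^(−n)) = 16554.00·0.01425 / (1 − 1.01425^(−6)).
Denominator 1 − (1+r)^(−6) = 0.0813926801.
P = 235.895 / 0.0813926801 ≈ 2898.23.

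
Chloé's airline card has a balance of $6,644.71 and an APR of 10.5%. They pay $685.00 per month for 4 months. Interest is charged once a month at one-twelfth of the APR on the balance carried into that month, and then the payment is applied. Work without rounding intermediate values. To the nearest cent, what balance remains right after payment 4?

Monthly rate r = 10.5%/12 = 0.875% = 0.00875.
Each month: B ← B·(1+r) − $685.00.
Month 1: interest $58.14; balance after payment $6,017.85.
Month 2: interest $52.66; balance after payment $5,385.51.
Month 3: interest $47.12; balance after payment $4,747.63.
Month 4: interest $41.54; balance after payment $4,104.17.

$4,104.17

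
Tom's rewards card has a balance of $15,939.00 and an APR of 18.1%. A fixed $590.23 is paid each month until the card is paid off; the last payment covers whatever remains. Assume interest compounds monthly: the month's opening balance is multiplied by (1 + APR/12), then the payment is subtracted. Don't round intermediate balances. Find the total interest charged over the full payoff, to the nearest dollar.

$4,685

Monthly rate r = 18.1%/12 = 1.50833% = 0.0150833.
Payoff takes n = ⌈−ln(1 − rB₀/P)/ln(1+r)⌉ = ⌈34.942⌉ = 35 payments; the last is $556.09.
Total paid = 34·$590.23 + $556.09 = $20,623.91.
Total interest = total paid − principal = $20,623.91 − $15,939.00 = $4,684.91.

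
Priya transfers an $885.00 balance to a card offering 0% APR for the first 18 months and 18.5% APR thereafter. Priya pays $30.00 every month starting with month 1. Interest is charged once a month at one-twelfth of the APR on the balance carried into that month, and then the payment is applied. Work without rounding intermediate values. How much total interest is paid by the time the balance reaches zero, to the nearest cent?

$37.72

Promo months 1–18 at r₀ = 0%/12 = 0; months 19+ at r₁ = 18.5%/12 = 0.0154167.
After month 18 (no interest yet): B = $885.00 − 18·$30.00 = $345.00.
Then at r₁ with $30.00/mo: n₂ = −ln(1 − r₁·B/P)/ln(1+r₁) ≈ 12.76 → 13 more payments.
Total paid = 30·$30.00 + $22.72 = $922.72; interest = $922.72 − $885.00 = $37.72.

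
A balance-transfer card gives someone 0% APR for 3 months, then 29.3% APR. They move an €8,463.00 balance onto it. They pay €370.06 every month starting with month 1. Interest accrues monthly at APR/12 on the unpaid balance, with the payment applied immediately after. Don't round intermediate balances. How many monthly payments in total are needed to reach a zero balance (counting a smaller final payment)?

31 payments

Promo months 1–3 at r₀ = 0%/12 = 0; months 4+ at r₁ = 29.3%/12 = 0.0244167.
After month 3 (no interest yet): B = €8,463.00 − 3·€370.06 = €7,352.82.
Then at r₁ with €370.06/mo: n₂ = −ln(1 − r₁·B/P)/ln(1+r₁) ≈ 27.52 → 28 more payments.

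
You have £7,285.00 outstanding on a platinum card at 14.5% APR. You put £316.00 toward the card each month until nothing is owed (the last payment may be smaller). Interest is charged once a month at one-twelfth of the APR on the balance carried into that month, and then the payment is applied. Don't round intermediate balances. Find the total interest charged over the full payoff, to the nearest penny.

£1,305.71

Monthly rate r = 14.5%/12 = 1.20833% = 0.0120833.
Payoff takes n = ⌈−ln(1 − rB₀/P)/ln(1+r)⌉ = ⌈27.185⌉ = 28 payments; the last is £58.71.
Total paid = 27·£316.00 + £58.71 = £8,590.71.
Total interest = total paid − principal = £8,590.71 − £7,285.00 = £1,305.71.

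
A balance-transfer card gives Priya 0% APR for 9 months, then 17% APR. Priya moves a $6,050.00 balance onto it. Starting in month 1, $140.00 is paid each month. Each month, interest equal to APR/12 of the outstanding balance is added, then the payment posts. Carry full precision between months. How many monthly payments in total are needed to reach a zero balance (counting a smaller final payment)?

Promo months 1–9 at r₀ = 0%/12 = 0; months 10+ at r₁ = 17%/12 = 0.0141667.
After month 9 (no interest yet): B = $6,050.00 − 9·$140.00 = $4,790.00.
Then at r₁ with $140.00/mo: n₂ = −ln(1 − r₁·B/P)/ln(1+r₁) ≈ 47.13 → 48 more payments.

57 payments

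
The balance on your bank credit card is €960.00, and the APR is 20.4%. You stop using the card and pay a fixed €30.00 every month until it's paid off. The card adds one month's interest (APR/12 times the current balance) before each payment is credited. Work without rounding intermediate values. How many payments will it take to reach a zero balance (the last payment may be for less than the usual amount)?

Monthly rate r = 20.4%/12 = 1.7% = 0.017.
Recurrence: B ← B·(1+r) − €30.00.
Month 1: interest €16.32; balance after payment €946.32.
Month 2: interest €16.09; balance after payment €932.41.
Closed form: n = −ln(1 − rB₀/P)/ln(1+r) = −ln(0.456)/ln(1.017) ≈ 46.583, so the balance reaches zero during payment 47.

47 months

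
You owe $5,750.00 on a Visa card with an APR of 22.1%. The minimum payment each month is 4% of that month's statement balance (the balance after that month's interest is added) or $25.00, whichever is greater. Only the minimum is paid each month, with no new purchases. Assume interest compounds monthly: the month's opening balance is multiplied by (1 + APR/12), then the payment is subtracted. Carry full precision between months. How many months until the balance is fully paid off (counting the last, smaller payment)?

Monthly rate r = 22.1%/12 = 1.84167% = 0.0184167.
While 4% of the post-interest balance exceeds $25.00, each month B ← (B·(1+r))·(1 − 0.04), i.e. B shrinks by the factor (1+r)·0.96 = 0.97768.
This holds for months 1–100. Entering month 101 the balance is $601.65; 4% of the post-interest balance is now below $25.00, so the flat $25.00 minimum applies from here.
From month 101 a fixed $25.00 at rate r clears $601.65 in 33 more payments. Total: 100 + 33 = 133 months.

133 months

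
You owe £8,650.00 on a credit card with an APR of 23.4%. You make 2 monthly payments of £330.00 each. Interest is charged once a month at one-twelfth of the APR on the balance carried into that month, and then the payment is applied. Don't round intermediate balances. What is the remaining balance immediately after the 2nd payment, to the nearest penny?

£8,324.20

Monthly rate r = 23.4%/12 = 1.95% = 0.0195.
Each month: B ← B·(1+r) − £330.00.
Month 1: interest £168.68; balance after payment £8,488.67.
Month 2: interest £165.53; balance after payment £8,324.20.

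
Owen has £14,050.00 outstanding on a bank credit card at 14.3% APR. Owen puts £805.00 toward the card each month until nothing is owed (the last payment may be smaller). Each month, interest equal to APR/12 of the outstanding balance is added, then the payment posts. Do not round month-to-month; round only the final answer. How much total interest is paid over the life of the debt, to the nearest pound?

£1,796

Monthly rate r = 14.3%/12 = 1.19167% = 0.0119167.
Payoff takes n = ⌈−ln(1 − rB₀/P)/ln(1+r)⌉ = ⌈19.684⌉ = 20 payments; the last is £551.37.
Total paid = 19·£805.00 + £551.37 = £15,846.37.
Total interest = total paid − principal = £15,846.37 − £14,050.00 = £1,796.37.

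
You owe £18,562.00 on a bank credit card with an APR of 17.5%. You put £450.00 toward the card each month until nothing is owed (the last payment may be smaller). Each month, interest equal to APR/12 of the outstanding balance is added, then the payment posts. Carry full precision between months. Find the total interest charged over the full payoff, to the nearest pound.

£10,039

Monthly rate r = 17.5%/12 = 1.45833% = 0.0145833.
Payoff takes n = ⌈−ln(1 − rB₀/P)/ln(1+r)⌉ = ⌈63.556⌉ = 64 payments; the last is £250.97.
Total paid = 63·£450.00 + £250.97 = £28,600.97.
Total interest = total paid − principal = £28,600.97 − £18,562.00 = £10,038.97.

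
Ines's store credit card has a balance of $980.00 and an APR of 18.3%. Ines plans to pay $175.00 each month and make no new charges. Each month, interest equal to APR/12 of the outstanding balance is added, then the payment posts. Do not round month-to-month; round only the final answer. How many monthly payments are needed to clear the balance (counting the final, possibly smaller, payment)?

6 payments

Monthly rate r = 18.3%/12 = 1.525% = 0.01525.
Recurrence: B ← B·(1+r) − $175.00.
Month 1: interest $14.95; balance after payment $819.95.
Month 2: interest $12.50; balance after payment $657.45.
Month 3: interest $10.03; balance after payment $492.48.
Month 4: interest $7.51; balance after payment $324.99.
Month 5: interest $4.96; balance after payment $154.94.
Month 6: interest $2.36; balance after payment $0.00.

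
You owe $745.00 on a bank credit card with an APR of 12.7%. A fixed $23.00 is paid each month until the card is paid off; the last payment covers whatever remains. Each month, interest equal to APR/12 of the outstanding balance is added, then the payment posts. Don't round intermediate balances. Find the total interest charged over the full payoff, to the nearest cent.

$172.11

Monthly rate r = 12.7%/12 = 1.05833% = 0.0105833.
Payoff takes n = ⌈−ln(1 − rB₀/P)/ln(1+r)⌉ = ⌈39.874⌉ = 40 payments; the last is $20.11.
Total paid = 39·$23.00 + $20.11 = $917.11.
Total interest = total paid − principal = $917.11 − $745.00 = $172.11.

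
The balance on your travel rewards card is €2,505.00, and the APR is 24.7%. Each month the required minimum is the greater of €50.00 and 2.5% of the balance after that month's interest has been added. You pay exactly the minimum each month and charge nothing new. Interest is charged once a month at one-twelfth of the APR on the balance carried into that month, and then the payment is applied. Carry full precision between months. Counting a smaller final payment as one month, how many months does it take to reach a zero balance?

Monthly rate r = 24.7%/12 = 2.05833% = 0.0205833.
While 2.5% of the post-interest balance exceeds €50.00, each month B ← (B·(1+r))·(1 − 0.025), i.e. B shrinks by the factor (1+r)·0.975 = 0.99507.
This holds for months 1–50. Entering month 51 the balance is €1,956.42; 2.5% of the post-interest balance is now below €50.00, so the flat €50.00 minimum applies from here.
From month 51 a fixed €50.00 at rate r clears €1,956.42 in 81 more payments. Total: 50 + 81 = 131 months.

131 months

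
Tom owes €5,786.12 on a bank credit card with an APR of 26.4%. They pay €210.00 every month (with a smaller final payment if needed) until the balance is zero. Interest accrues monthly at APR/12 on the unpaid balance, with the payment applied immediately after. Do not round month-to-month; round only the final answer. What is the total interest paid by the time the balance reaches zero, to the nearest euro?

Monthly rate r = 26.4%/12 = 2.2% = 0.022.
Payoff takes n = ⌈−ln(1 − rB₀/P)/ln(1+r)⌉ = ⌈42.820⌉ = 43 payments; the last is €172.50.
Total paid = 42·€210.00 + €172.50 = €8,992.50.
Total interest = total paid − principal = €8,992.50 − €5,786.12 = €3,206.38.

€3,206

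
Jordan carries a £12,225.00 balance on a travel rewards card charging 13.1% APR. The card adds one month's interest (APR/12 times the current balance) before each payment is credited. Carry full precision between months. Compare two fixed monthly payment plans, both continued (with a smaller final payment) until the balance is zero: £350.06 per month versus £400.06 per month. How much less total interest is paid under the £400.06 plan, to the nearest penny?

£522.60

Monthly rate r = 13.1%/12 = 1.09167% = 0.0109167.
At £350.06/mo: n = ⌈−ln(1 − rB₀/P)/ln(1+r)⌉ = 45 payments (last £74.62); total interest = total paid − £12,225.00 = £3,252.26.
At £400.06/mo: 38 payments (last £152.44); total interest £2,729.66.
Interest saved = £3,252.26 − £2,729.66 = £522.60.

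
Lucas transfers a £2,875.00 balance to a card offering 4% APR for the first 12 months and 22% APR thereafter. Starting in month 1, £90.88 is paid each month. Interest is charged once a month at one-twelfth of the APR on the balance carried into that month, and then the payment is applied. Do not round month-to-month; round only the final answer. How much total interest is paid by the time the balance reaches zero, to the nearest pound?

Promo months 1–12 at r₀ = 4%/12 = 0.00333333; months 13+ at r₁ = 22%/12 = 0.0183333.
After month 12: iterate B ← B·(1+r₀) − £90.88 for 12 months → £1,881.35.
Then at r₁ with £90.88/mo: n₂ = −ln(1 − r₁·B/P)/ln(1+r₁) ≈ 26.27 → 27 more payments.
Total paid = 38·£90.88 + £24.80 = £3,478.24; interest = £3,478.24 − £2,875.00 = £603.24.

£603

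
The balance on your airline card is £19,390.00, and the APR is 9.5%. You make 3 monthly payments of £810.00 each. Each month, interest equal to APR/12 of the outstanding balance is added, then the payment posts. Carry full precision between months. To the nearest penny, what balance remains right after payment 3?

Monthly rate r = 9.5%/12 = 0.791667% = 0.00791667.
Each month: B ← B·(1+r) − £810.00.
Month 1: interest £153.50; balance after payment £18,733.50.
Month 2: interest £148.31; balance after payment £18,071.81.
Month 3: interest £143.07; balance after payment £17,404.88.

£17,404.88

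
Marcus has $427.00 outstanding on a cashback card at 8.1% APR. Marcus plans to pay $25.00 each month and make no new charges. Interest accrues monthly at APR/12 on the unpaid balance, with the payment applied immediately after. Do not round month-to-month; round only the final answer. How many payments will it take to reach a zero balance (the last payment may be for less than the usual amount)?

Monthly rate r = 8.1%/12 = 0.675% = 0.00675.
Recurrence: B ← B·(1+r) − $25.00.
Month 1: interest $2.88; balance after payment $404.88.
Month 2: interest $2.73; balance after payment $382.62.
Closed form: n = −ln(1 − rB₀/P)/ln(1+r) = −ln(0.88471)/ln(1.00675) ≈ 18.209, so the balance reaches zero during payment 19.

19 payments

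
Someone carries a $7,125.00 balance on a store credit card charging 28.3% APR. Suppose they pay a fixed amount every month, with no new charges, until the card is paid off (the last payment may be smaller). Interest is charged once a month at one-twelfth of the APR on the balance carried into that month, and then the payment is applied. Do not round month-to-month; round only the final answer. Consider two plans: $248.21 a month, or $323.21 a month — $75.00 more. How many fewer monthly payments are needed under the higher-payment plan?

17 fewer payments

Monthly rate r = 28.3%/12 = 2.35833% = 0.0235833.
At $248.21/mo: n = ⌈−ln(1 − rB₀/P)/ln(1+r)⌉ = 49 payments (last $119.54); total interest = total paid − $7,125.00 = $4,908.62.
At $323.21/mo: 32 payments (last $155.25); total interest $3,049.76.
Payments saved = 49 − 32 = 17.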